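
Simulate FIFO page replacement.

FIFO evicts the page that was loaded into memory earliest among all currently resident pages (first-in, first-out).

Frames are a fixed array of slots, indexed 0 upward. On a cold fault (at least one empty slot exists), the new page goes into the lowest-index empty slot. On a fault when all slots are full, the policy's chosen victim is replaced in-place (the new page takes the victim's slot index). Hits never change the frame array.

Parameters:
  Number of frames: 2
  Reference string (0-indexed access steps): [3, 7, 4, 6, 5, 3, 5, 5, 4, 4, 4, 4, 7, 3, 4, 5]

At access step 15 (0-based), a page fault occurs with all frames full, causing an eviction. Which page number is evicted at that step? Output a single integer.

Answer: 3

Derivation:
Step 0: ref 3 -> FAULT, frames=[3,-]
Step 1: ref 7 -> FAULT, frames=[3,7]
Step 2: ref 4 -> FAULT, evict 3, frames=[4,7]
Step 3: ref 6 -> FAULT, evict 7, frames=[4,6]
Step 4: ref 5 -> FAULT, evict 4, frames=[5,6]
Step 5: ref 3 -> FAULT, evict 6, frames=[5,3]
Step 6: ref 5 -> HIT, frames=[5,3]
Step 7: ref 5 -> HIT, frames=[5,3]
Step 8: ref 4 -> FAULT, evict 5, frames=[4,3]
Step 9: ref 4 -> HIT, frames=[4,3]
Step 10: ref 4 -> HIT, frames=[4,3]
Step 11: ref 4 -> HIT, frames=[4,3]
Step 12: ref 7 -> FAULT, evict 3, frames=[4,7]
Step 13: ref 3 -> FAULT, evict 4, frames=[3,7]
Step 14: ref 4 -> FAULT, evict 7, frames=[3,4]
Step 15: ref 5 -> FAULT, evict 3, frames=[5,4]
At step 15: evicted page 3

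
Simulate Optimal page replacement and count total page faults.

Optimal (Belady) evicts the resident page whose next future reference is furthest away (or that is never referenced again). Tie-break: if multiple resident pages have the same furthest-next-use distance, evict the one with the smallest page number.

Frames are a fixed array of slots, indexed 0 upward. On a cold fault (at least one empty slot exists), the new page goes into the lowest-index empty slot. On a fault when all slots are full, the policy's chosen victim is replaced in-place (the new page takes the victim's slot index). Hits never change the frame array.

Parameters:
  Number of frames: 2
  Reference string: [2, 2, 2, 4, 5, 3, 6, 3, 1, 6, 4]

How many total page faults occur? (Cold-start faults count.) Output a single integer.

Answer: 7

Derivation:
Step 0: ref 2 → FAULT, frames=[2,-]
Step 1: ref 2 → HIT, frames=[2,-]
Step 2: ref 2 → HIT, frames=[2,-]
Step 3: ref 4 → FAULT, frames=[2,4]
Step 4: ref 5 → FAULT (evict 2), frames=[5,4]
Step 5: ref 3 → FAULT (evict 5), frames=[3,4]
Step 6: ref 6 → FAULT (evict 4), frames=[3,6]
Step 7: ref 3 → HIT, frames=[3,6]
Step 8: ref 1 → FAULT (evict 3), frames=[1,6]
Step 9: ref 6 → HIT, frames=[1,6]
Step 10: ref 4 → FAULT (evict 1), frames=[4,6]
Total faults: 7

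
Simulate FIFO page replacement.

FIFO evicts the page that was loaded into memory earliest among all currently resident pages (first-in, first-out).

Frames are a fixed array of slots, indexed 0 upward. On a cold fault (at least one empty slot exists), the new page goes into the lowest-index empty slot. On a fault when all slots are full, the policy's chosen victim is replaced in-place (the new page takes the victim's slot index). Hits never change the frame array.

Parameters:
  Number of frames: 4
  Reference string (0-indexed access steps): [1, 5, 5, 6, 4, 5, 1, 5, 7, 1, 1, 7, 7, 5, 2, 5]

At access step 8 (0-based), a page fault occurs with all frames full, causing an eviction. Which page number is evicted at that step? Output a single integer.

Step 0: ref 1 -> FAULT, frames=[1,-,-,-]
Step 1: ref 5 -> FAULT, frames=[1,5,-,-]
Step 2: ref 5 -> HIT, frames=[1,5,-,-]
Step 3: ref 6 -> FAULT, frames=[1,5,6,-]
Step 4: ref 4 -> FAULT, frames=[1,5,6,4]
Step 5: ref 5 -> HIT, frames=[1,5,6,4]
Step 6: ref 1 -> HIT, frames=[1,5,6,4]
Step 7: ref 5 -> HIT, frames=[1,5,6,4]
Step 8: ref 7 -> FAULT, evict 1, frames=[7,5,6,4]
At step 8: evicted page 1

Answer: 1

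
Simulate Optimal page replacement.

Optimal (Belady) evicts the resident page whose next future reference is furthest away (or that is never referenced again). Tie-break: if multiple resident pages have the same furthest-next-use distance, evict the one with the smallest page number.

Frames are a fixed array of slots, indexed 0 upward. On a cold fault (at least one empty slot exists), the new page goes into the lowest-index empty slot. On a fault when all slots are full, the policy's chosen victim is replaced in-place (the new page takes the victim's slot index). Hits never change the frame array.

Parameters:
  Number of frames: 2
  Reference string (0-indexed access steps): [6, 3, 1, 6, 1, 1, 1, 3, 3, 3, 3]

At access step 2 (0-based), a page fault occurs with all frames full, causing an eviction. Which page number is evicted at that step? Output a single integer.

Answer: 3

Derivation:
Step 0: ref 6 -> FAULT, frames=[6,-]
Step 1: ref 3 -> FAULT, frames=[6,3]
Step 2: ref 1 -> FAULT, evict 3, frames=[6,1]
At step 2: evicted page 3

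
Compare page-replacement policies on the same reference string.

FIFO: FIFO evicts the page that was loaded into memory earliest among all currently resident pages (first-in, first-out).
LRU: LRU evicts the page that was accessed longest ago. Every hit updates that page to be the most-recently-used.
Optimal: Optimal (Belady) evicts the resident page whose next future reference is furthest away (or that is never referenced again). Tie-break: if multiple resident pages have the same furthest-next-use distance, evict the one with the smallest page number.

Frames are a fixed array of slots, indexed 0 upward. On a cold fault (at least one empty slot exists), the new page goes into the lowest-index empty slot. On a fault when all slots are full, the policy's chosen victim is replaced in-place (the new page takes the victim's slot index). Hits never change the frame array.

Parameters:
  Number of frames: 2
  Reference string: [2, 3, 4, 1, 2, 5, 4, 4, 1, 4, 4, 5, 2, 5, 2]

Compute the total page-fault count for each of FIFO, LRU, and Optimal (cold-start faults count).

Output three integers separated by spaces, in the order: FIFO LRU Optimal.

--- FIFO ---
  step 0: ref 2 -> FAULT, frames=[2,-] (faults so far: 1)
  step 1: ref 3 -> FAULT, frames=[2,3] (faults so far: 2)
  step 2: ref 4 -> FAULT, evict 2, frames=[4,3] (faults so far: 3)
  step 3: ref 1 -> FAULT, evict 3, frames=[4,1] (faults so far: 4)
  step 4: ref 2 -> FAULT, evict 4, frames=[2,1] (faults so far: 5)
  step 5: ref 5 -> FAULT, evict 1, frames=[2,5] (faults so far: 6)
  step 6: ref 4 -> FAULT, evict 2, frames=[4,5] (faults so far: 7)
  step 7: ref 4 -> HIT, frames=[4,5] (faults so far: 7)
  step 8: ref 1 -> FAULT, evict 5, frames=[4,1] (faults so far: 8)
  step 9: ref 4 -> HIT, frames=[4,1] (faults so far: 8)
  step 10: ref 4 -> HIT, frames=[4,1] (faults so far: 8)
  step 11: ref 5 -> FAULT, evict 4, frames=[5,1] (faults so far: 9)
  step 12: ref 2 -> FAULT, evict 1, frames=[5,2] (faults so far: 10)
  step 13: ref 5 -> HIT, frames=[5,2] (faults so far: 10)
  step 14: ref 2 -> HIT, frames=[5,2] (faults so far: 10)
  FIFO total faults: 10
--- LRU ---
  step 0: ref 2 -> FAULT, frames=[2,-] (faults so far: 1)
  step 1: ref 3 -> FAULT, frames=[2,3] (faults so far: 2)
  step 2: ref 4 -> FAULT, evict 2, frames=[4,3] (faults so far: 3)
  step 3: ref 1 -> FAULT, evict 3, frames=[4,1] (faults so far: 4)
  step 4: ref 2 -> FAULT, evict 4, frames=[2,1] (faults so far: 5)
  step 5: ref 5 -> FAULT, evict 1, frames=[2,5] (faults so far: 6)
  step 6: ref 4 -> FAULT, evict 2, frames=[4,5] (faults so far: 7)
  step 7: ref 4 -> HIT, frames=[4,5] (faults so far: 7)
  step 8: ref 1 -> FAULT, evict 5, frames=[4,1] (faults so far: 8)
  step 9: ref 4 -> HIT, frames=[4,1] (faults so far: 8)
  step 10: ref 4 -> HIT, frames=[4,1] (faults so far: 8)
  step 11: ref 5 -> FAULT, evict 1, frames=[4,5] (faults so far: 9)
  step 12: ref 2 -> FAULT, evict 4, frames=[2,5] (faults so far: 10)
  step 13: ref 5 -> HIT, frames=[2,5] (faults so far: 10)
  step 14: ref 2 -> HIT, frames=[2,5] (faults so far: 10)
  LRU total faults: 10
--- Optimal ---
  step 0: ref 2 -> FAULT, frames=[2,-] (faults so far: 1)
  step 1: ref 3 -> FAULT, frames=[2,3] (faults so far: 2)
  step 2: ref 4 -> FAULT, evict 3, frames=[2,4] (faults so far: 3)
  step 3: ref 1 -> FAULT, evict 4, frames=[2,1] (faults so far: 4)
  step 4: ref 2 -> HIT, frames=[2,1] (faults so far: 4)
  step 5: ref 5 -> FAULT, evict 2, frames=[5,1] (faults so far: 5)
  step 6: ref 4 -> FAULT, evict 5, frames=[4,1] (faults so far: 6)
  step 7: ref 4 -> HIT, frames=[4,1] (faults so far: 6)
  step 8: ref 1 -> HIT, frames=[4,1] (faults so far: 6)
  step 9: ref 4 -> HIT, frames=[4,1] (faults so far: 6)
  step 10: ref 4 -> HIT, frames=[4,1] (faults so far: 6)
  step 11: ref 5 -> FAULT, evict 1, frames=[4,5] (faults so far: 7)
  step 12: ref 2 -> FAULT, evict 4, frames=[2,5] (faults so far: 8)
  step 13: ref 5 -> HIT, frames=[2,5] (faults so far: 8)
  step 14: ref 2 -> HIT, frames=[2,5] (faults so far: 8)
  Optimal total faults: 8

Answer: 10 10 8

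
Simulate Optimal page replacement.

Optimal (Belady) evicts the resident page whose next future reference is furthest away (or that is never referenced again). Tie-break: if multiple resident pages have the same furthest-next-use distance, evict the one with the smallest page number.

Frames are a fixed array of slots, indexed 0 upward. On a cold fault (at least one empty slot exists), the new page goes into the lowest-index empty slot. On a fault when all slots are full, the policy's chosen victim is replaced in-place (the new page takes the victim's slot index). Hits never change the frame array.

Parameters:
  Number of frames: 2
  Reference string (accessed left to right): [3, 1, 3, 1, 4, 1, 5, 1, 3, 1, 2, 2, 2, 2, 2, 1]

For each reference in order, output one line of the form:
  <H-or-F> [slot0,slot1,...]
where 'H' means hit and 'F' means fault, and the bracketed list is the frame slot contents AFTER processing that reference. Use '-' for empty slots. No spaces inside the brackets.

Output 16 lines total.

F [3,-]
F [3,1]
H [3,1]
H [3,1]
F [4,1]
H [4,1]
F [5,1]
H [5,1]
F [3,1]
H [3,1]
F [2,1]
H [2,1]
H [2,1]
H [2,1]
H [2,1]
H [2,1]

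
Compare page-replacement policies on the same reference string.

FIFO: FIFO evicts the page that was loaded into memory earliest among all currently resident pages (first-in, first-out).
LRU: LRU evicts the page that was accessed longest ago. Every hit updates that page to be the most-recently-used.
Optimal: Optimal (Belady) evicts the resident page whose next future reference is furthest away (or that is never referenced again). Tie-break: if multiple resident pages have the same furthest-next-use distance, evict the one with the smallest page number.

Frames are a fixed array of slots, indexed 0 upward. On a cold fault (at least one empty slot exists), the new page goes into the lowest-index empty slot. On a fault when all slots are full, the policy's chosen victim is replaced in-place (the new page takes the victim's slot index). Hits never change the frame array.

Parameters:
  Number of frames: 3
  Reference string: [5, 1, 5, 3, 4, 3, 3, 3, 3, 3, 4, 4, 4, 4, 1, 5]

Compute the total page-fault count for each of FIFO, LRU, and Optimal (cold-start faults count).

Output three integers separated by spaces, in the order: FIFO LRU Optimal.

Answer: 5 6 5

Derivation:
--- FIFO ---
  step 0: ref 5 -> FAULT, frames=[5,-,-] (faults so far: 1)
  step 1: ref 1 -> FAULT, frames=[5,1,-] (faults so far: 2)
  step 2: ref 5 -> HIT, frames=[5,1,-] (faults so far: 2)
  step 3: ref 3 -> FAULT, frames=[5,1,3] (faults so far: 3)
  step 4: ref 4 -> FAULT, evict 5, frames=[4,1,3] (faults so far: 4)
  step 5: ref 3 -> HIT, frames=[4,1,3] (faults so far: 4)
  step 6: ref 3 -> HIT, frames=[4,1,3] (faults so far: 4)
  step 7: ref 3 -> HIT, frames=[4,1,3] (faults so far: 4)
  step 8: ref 3 -> HIT, frames=[4,1,3] (faults so far: 4)
  step 9: ref 3 -> HIT, frames=[4,1,3] (faults so far: 4)
  step 10: ref 4 -> HIT, frames=[4,1,3] (faults so far: 4)
  step 11: ref 4 -> HIT, frames=[4,1,3] (faults so far: 4)
  step 12: ref 4 -> HIT, frames=[4,1,3] (faults so far: 4)
  step 13: ref 4 -> HIT, frames=[4,1,3] (faults so far: 4)
  step 14: ref 1 -> HIT, frames=[4,1,3] (faults so far: 4)
  step 15: ref 5 -> FAULT, evict 1, frames=[4,5,3] (faults so far: 5)
  FIFO total faults: 5
--- LRU ---
  step 0: ref 5 -> FAULT, frames=[5,-,-] (faults so far: 1)
  step 1: ref 1 -> FAULT, frames=[5,1,-] (faults so far: 2)
  step 2: ref 5 -> HIT, frames=[5,1,-] (faults so far: 2)
  step 3: ref 3 -> FAULT, frames=[5,1,3] (faults so far: 3)
  step 4: ref 4 -> FAULT, evict 1, frames=[5,4,3] (faults so far: 4)
  step 5: ref 3 -> HIT, frames=[5,4,3] (faults so far: 4)
  step 6: ref 3 -> HIT, frames=[5,4,3] (faults so far: 4)
  step 7: ref 3 -> HIT, frames=[5,4,3] (faults so far: 4)
  step 8: ref 3 -> HIT, frames=[5,4,3] (faults so far: 4)
  step 9: ref 3 -> HIT, frames=[5,4,3] (faults so far: 4)
  step 10: ref 4 -> HIT, frames=[5,4,3] (faults so far: 4)
  step 11: ref 4 -> HIT, frames=[5,4,3] (faults so far: 4)
  step 12: ref 4 -> HIT, frames=[5,4,3] (faults so far: 4)
  step 13: ref 4 -> HIT, frames=[5,4,3] (faults so far: 4)
  step 14: ref 1 -> FAULT, evict 5, frames=[1,4,3] (faults so far: 5)
  step 15: ref 5 -> FAULT, evict 3, frames=[1,4,5] (faults so far: 6)
  LRU total faults: 6
--- Optimal ---
  step 0: ref 5 -> FAULT, frames=[5,-,-] (faults so far: 1)
  step 1: ref 1 -> FAULT, frames=[5,1,-] (faults so far: 2)
  step 2: ref 5 -> HIT, frames=[5,1,-] (faults so far: 2)
  step 3: ref 3 -> FAULT, frames=[5,1,3] (faults so far: 3)
  step 4: ref 4 -> FAULT, evict 5, frames=[4,1,3] (faults so far: 4)
  step 5: ref 3 -> HIT, frames=[4,1,3] (faults so far: 4)
  step 6: ref 3 -> HIT, frames=[4,1,3] (faults so far: 4)
  step 7: ref 3 -> HIT, frames=[4,1,3] (faults so far: 4)
  step 8: ref 3 -> HIT, frames=[4,1,3] (faults so far: 4)
  step 9: ref 3 -> HIT, frames=[4,1,3] (faults so far: 4)
  step 10: ref 4 -> HIT, frames=[4,1,3] (faults so far: 4)
  step 11: ref 4 -> HIT, frames=[4,1,3] (faults so far: 4)
  step 12: ref 4 -> HIT, frames=[4,1,3] (faults so far: 4)
  step 13: ref 4 -> HIT, frames=[4,1,3] (faults so far: 4)
  step 14: ref 1 -> HIT, frames=[4,1,3] (faults so far: 4)
  step 15: ref 5 -> FAULT, evict 1, frames=[4,5,3] (faults so far: 5)
  Optimal total faults: 5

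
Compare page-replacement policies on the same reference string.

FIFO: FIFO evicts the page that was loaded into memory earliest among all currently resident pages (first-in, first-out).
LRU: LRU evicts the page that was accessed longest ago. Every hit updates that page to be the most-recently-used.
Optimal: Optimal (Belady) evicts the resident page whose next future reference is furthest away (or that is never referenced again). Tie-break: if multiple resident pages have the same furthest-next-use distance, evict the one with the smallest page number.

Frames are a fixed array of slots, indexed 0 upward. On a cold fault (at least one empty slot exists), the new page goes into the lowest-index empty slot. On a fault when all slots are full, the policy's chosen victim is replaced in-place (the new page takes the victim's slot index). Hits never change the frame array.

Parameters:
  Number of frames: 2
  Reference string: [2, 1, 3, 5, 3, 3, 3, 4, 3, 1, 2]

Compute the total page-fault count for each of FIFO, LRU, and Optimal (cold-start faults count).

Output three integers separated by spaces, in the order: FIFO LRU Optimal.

--- FIFO ---
  step 0: ref 2 -> FAULT, frames=[2,-] (faults so far: 1)
  step 1: ref 1 -> FAULT, frames=[2,1] (faults so far: 2)
  step 2: ref 3 -> FAULT, evict 2, frames=[3,1] (faults so far: 3)
  step 3: ref 5 -> FAULT, evict 1, frames=[3,5] (faults so far: 4)
  step 4: ref 3 -> HIT, frames=[3,5] (faults so far: 4)
  step 5: ref 3 -> HIT, frames=[3,5] (faults so far: 4)
  step 6: ref 3 -> HIT, frames=[3,5] (faults so far: 4)
  step 7: ref 4 -> FAULT, evict 3, frames=[4,5] (faults so far: 5)
  step 8: ref 3 -> FAULT, evict 5, frames=[4,3] (faults so far: 6)
  step 9: ref 1 -> FAULT, evict 4, frames=[1,3] (faults so far: 7)
  step 10: ref 2 -> FAULT, evict 3, frames=[1,2] (faults so far: 8)
  FIFO total faults: 8
--- LRU ---
  step 0: ref 2 -> FAULT, frames=[2,-] (faults so far: 1)
  step 1: ref 1 -> FAULT, frames=[2,1] (faults so far: 2)
  step 2: ref 3 -> FAULT, evict 2, frames=[3,1] (faults so far: 3)
  step 3: ref 5 -> FAULT, evict 1, frames=[3,5] (faults so far: 4)
  step 4: ref 3 -> HIT, frames=[3,5] (faults so far: 4)
  step 5: ref 3 -> HIT, frames=[3,5] (faults so far: 4)
  step 6: ref 3 -> HIT, frames=[3,5] (faults so far: 4)
  step 7: ref 4 -> FAULT, evict 5, frames=[3,4] (faults so far: 5)
  step 8: ref 3 -> HIT, frames=[3,4] (faults so far: 5)
  step 9: ref 1 -> FAULT, evict 4, frames=[3,1] (faults so far: 6)
  step 10: ref 2 -> FAULT, evict 3, frames=[2,1] (faults so far: 7)
  LRU total faults: 7
--- Optimal ---
  step 0: ref 2 -> FAULT, frames=[2,-] (faults so far: 1)
  step 1: ref 1 -> FAULT, frames=[2,1] (faults so far: 2)
  step 2: ref 3 -> FAULT, evict 2, frames=[3,1] (faults so far: 3)
  step 3: ref 5 -> FAULT, evict 1, frames=[3,5] (faults so far: 4)
  step 4: ref 3 -> HIT, frames=[3,5] (faults so far: 4)
  step 5: ref 3 -> HIT, frames=[3,5] (faults so far: 4)
  step 6: ref 3 -> HIT, frames=[3,5] (faults so far: 4)
  step 7: ref 4 -> FAULT, evict 5, frames=[3,4] (faults so far: 5)
  step 8: ref 3 -> HIT, frames=[3,4] (faults so far: 5)
  step 9: ref 1 -> FAULT, evict 3, frames=[1,4] (faults so far: 6)
  step 10: ref 2 -> FAULT, evict 1, frames=[2,4] (faults so far: 7)
  Optimal total faults: 7

Answer: 8 7 7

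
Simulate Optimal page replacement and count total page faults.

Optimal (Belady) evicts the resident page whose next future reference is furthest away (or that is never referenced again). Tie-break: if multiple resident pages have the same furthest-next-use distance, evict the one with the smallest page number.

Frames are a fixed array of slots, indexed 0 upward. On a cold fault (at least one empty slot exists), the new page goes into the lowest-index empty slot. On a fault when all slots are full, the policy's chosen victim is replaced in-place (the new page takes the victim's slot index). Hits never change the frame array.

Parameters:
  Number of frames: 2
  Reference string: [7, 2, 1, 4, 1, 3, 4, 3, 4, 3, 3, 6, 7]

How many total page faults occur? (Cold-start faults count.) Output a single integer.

Step 0: ref 7 → FAULT, frames=[7,-]
Step 1: ref 2 → FAULT, frames=[7,2]
Step 2: ref 1 → FAULT (evict 2), frames=[7,1]
Step 3: ref 4 → FAULT (evict 7), frames=[4,1]
Step 4: ref 1 → HIT, frames=[4,1]
Step 5: ref 3 → FAULT (evict 1), frames=[4,3]
Step 6: ref 4 → HIT, frames=[4,3]
Step 7: ref 3 → HIT, frames=[4,3]
Step 8: ref 4 → HIT, frames=[4,3]
Step 9: ref 3 → HIT, frames=[4,3]
Step 10: ref 3 → HIT, frames=[4,3]
Step 11: ref 6 → FAULT (evict 3), frames=[4,6]
Step 12: ref 7 → FAULT (evict 4), frames=[7,6]
Total faults: 7

Answer: 7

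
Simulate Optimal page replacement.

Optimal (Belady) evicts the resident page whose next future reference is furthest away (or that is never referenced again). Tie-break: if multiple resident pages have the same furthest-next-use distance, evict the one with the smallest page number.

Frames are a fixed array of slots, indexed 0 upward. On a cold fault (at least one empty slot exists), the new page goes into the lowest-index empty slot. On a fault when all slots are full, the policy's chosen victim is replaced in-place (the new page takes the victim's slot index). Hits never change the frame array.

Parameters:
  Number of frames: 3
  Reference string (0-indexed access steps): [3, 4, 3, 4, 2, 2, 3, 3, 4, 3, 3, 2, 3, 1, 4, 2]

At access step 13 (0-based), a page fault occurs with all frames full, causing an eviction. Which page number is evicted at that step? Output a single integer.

Step 0: ref 3 -> FAULT, frames=[3,-,-]
Step 1: ref 4 -> FAULT, frames=[3,4,-]
Step 2: ref 3 -> HIT, frames=[3,4,-]
Step 3: ref 4 -> HIT, frames=[3,4,-]
Step 4: ref 2 -> FAULT, frames=[3,4,2]
Step 5: ref 2 -> HIT, frames=[3,4,2]
Step 6: ref 3 -> HIT, frames=[3,4,2]
Step 7: ref 3 -> HIT, frames=[3,4,2]
Step 8: ref 4 -> HIT, frames=[3,4,2]
Step 9: ref 3 -> HIT, frames=[3,4,2]
Step 10: ref 3 -> HIT, frames=[3,4,2]
Step 11: ref 2 -> HIT, frames=[3,4,2]
Step 12: ref 3 -> HIT, frames=[3,4,2]
Step 13: ref 1 -> FAULT, evict 3, frames=[1,4,2]
At step 13: evicted page 3

Answer: 3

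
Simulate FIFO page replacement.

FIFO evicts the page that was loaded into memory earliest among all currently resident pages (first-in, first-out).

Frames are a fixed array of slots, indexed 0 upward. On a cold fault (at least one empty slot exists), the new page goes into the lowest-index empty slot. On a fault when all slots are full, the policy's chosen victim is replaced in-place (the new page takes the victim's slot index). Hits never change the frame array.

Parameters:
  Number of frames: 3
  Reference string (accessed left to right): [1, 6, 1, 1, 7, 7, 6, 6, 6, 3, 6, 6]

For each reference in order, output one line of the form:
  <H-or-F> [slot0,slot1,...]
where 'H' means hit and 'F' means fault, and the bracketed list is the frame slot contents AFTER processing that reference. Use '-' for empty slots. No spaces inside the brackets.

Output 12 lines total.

F [1,-,-]
F [1,6,-]
H [1,6,-]
H [1,6,-]
F [1,6,7]
H [1,6,7]
H [1,6,7]
H [1,6,7]
H [1,6,7]
F [3,6,7]
H [3,6,7]
H [3,6,7]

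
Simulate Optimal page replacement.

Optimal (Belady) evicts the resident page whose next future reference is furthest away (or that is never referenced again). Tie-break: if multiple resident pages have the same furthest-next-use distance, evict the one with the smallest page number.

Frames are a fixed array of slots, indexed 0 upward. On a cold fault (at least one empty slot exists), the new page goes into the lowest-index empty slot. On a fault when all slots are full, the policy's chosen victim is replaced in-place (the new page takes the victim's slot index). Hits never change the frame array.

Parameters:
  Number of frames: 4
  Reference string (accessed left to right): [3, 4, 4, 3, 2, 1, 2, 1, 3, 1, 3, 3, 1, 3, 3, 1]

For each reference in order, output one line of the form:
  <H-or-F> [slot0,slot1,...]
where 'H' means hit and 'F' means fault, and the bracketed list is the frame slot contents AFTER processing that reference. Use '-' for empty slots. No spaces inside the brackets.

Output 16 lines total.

F [3,-,-,-]
F [3,4,-,-]
H [3,4,-,-]
H [3,4,-,-]
F [3,4,2,-]
F [3,4,2,1]
H [3,4,2,1]
H [3,4,2,1]
H [3,4,2,1]
H [3,4,2,1]
H [3,4,2,1]
H [3,4,2,1]
H [3,4,2,1]
H [3,4,2,1]
H [3,4,2,1]
H [3,4,2,1]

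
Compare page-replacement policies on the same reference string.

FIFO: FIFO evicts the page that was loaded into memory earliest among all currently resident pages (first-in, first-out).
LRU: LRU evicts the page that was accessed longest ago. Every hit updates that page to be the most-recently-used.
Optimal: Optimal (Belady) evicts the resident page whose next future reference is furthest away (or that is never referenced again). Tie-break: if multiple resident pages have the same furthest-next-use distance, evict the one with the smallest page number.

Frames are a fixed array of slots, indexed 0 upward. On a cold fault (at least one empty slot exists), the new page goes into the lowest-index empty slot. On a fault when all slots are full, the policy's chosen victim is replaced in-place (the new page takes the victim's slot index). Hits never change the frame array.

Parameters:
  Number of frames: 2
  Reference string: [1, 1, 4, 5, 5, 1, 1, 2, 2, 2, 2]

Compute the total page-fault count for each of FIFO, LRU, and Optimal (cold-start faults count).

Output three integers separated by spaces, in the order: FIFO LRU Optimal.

--- FIFO ---
  step 0: ref 1 -> FAULT, frames=[1,-] (faults so far: 1)
  step 1: ref 1 -> HIT, frames=[1,-] (faults so far: 1)
  step 2: ref 4 -> FAULT, frames=[1,4] (faults so far: 2)
  step 3: ref 5 -> FAULT, evict 1, frames=[5,4] (faults so far: 3)
  step 4: ref 5 -> HIT, frames=[5,4] (faults so far: 3)
  step 5: ref 1 -> FAULT, evict 4, frames=[5,1] (faults so far: 4)
  step 6: ref 1 -> HIT, frames=[5,1] (faults so far: 4)
  step 7: ref 2 -> FAULT, evict 5, frames=[2,1] (faults so far: 5)
  step 8: ref 2 -> HIT, frames=[2,1] (faults so far: 5)
  step 9: ref 2 -> HIT, frames=[2,1] (faults so far: 5)
  step 10: ref 2 -> HIT, frames=[2,1] (faults so far: 5)
  FIFO total faults: 5
--- LRU ---
  step 0: ref 1 -> FAULT, frames=[1,-] (faults so far: 1)
  step 1: ref 1 -> HIT, frames=[1,-] (faults so far: 1)
  step 2: ref 4 -> FAULT, frames=[1,4] (faults so far: 2)
  step 3: ref 5 -> FAULT, evict 1, frames=[5,4] (faults so far: 3)
  step 4: ref 5 -> HIT, frames=[5,4] (faults so far: 3)
  step 5: ref 1 -> FAULT, evict 4, frames=[5,1] (faults so far: 4)
  step 6: ref 1 -> HIT, frames=[5,1] (faults so far: 4)
  step 7: ref 2 -> FAULT, evict 5, frames=[2,1] (faults so far: 5)
  step 8: ref 2 -> HIT, frames=[2,1] (faults so far: 5)
  step 9: ref 2 -> HIT, frames=[2,1] (faults so far: 5)
  step 10: ref 2 -> HIT, frames=[2,1] (faults so far: 5)
  LRU total faults: 5
--- Optimal ---
  step 0: ref 1 -> FAULT, frames=[1,-] (faults so far: 1)
  step 1: ref 1 -> HIT, frames=[1,-] (faults so far: 1)
  step 2: ref 4 -> FAULT, frames=[1,4] (faults so far: 2)
  step 3: ref 5 -> FAULT, evict 4, frames=[1,5] (faults so far: 3)
  step 4: ref 5 -> HIT, frames=[1,5] (faults so far: 3)
  step 5: ref 1 -> HIT, frames=[1,5] (faults so far: 3)
  step 6: ref 1 -> HIT, frames=[1,5] (faults so far: 3)
  step 7: ref 2 -> FAULT, evict 1, frames=[2,5] (faults so far: 4)
  step 8: ref 2 -> HIT, frames=[2,5] (faults so far: 4)
  step 9: ref 2 -> HIT, frames=[2,5] (faults so far: 4)
  step 10: ref 2 -> HIT, frames=[2,5] (faults so far: 4)
  Optimal total faults: 4

Answer: 5 5 4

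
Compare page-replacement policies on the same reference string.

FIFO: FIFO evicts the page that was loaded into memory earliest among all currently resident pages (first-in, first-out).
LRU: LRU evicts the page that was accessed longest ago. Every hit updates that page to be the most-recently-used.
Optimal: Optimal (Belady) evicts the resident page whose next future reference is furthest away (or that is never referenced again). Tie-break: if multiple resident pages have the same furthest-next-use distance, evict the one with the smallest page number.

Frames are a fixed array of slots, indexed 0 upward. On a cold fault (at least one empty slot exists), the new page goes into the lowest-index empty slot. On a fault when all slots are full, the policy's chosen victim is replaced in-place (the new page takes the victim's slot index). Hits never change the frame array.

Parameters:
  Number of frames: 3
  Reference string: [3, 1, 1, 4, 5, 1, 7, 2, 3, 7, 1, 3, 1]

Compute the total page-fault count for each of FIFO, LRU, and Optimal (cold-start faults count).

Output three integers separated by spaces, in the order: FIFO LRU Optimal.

Answer: 8 8 7

Derivation:
--- FIFO ---
  step 0: ref 3 -> FAULT, frames=[3,-,-] (faults so far: 1)
  step 1: ref 1 -> FAULT, frames=[3,1,-] (faults so far: 2)
  step 2: ref 1 -> HIT, frames=[3,1,-] (faults so far: 2)
  step 3: ref 4 -> FAULT, frames=[3,1,4] (faults so far: 3)
  step 4: ref 5 -> FAULT, evict 3, frames=[5,1,4] (faults so far: 4)
  step 5: ref 1 -> HIT, frames=[5,1,4] (faults so far: 4)
  step 6: ref 7 -> FAULT, evict 1, frames=[5,7,4] (faults so far: 5)
  step 7: ref 2 -> FAULT, evict 4, frames=[5,7,2] (faults so far: 6)
  step 8: ref 3 -> FAULT, evict 5, frames=[3,7,2] (faults so far: 7)
  step 9: ref 7 -> HIT, frames=[3,7,2] (faults so far: 7)
  step 10: ref 1 -> FAULT, evict 7, frames=[3,1,2] (faults so far: 8)
  step 11: ref 3 -> HIT, frames=[3,1,2] (faults so far: 8)
  step 12: ref 1 -> HIT, frames=[3,1,2] (faults so far: 8)
  FIFO total faults: 8
--- LRU ---
  step 0: ref 3 -> FAULT, frames=[3,-,-] (faults so far: 1)
  step 1: ref 1 -> FAULT, frames=[3,1,-] (faults so far: 2)
  step 2: ref 1 -> HIT, frames=[3,1,-] (faults so far: 2)
  step 3: ref 4 -> FAULT, frames=[3,1,4] (faults so far: 3)
  step 4: ref 5 -> FAULT, evict 3, frames=[5,1,4] (faults so far: 4)
  step 5: ref 1 -> HIT, frames=[5,1,4] (faults so far: 4)
  step 6: ref 7 -> FAULT, evict 4, frames=[5,1,7] (faults so far: 5)
  step 7: ref 2 -> FAULT, evict 5, frames=[2,1,7] (faults so far: 6)
  step 8: ref 3 -> FAULT, evict 1, frames=[2,3,7] (faults so far: 7)
  step 9: ref 7 -> HIT, frames=[2,3,7] (faults so far: 7)
  step 10: ref 1 -> FAULT, evict 2, frames=[1,3,7] (faults so far: 8)
  step 11: ref 3 -> HIT, frames=[1,3,7] (faults so far: 8)
  step 12: ref 1 -> HIT, frames=[1,3,7] (faults so far: 8)
  LRU total faults: 8
--- Optimal ---
  step 0: ref 3 -> FAULT, frames=[3,-,-] (faults so far: 1)
  step 1: ref 1 -> FAULT, frames=[3,1,-] (faults so far: 2)
  step 2: ref 1 -> HIT, frames=[3,1,-] (faults so far: 2)
  step 3: ref 4 -> FAULT, frames=[3,1,4] (faults so far: 3)
  step 4: ref 5 -> FAULT, evict 4, frames=[3,1,5] (faults so far: 4)
  step 5: ref 1 -> HIT, frames=[3,1,5] (faults so far: 4)
  step 6: ref 7 -> FAULT, evict 5, frames=[3,1,7] (faults so far: 5)
  step 7: ref 2 -> FAULT, evict 1, frames=[3,2,7] (faults so far: 6)
  step 8: ref 3 -> HIT, frames=[3,2,7] (faults so far: 6)
  step 9: ref 7 -> HIT, frames=[3,2,7] (faults so far: 6)
  step 10: ref 1 -> FAULT, evict 2, frames=[3,1,7] (faults so far: 7)
  step 11: ref 3 -> HIT, frames=[3,1,7] (faults so far: 7)
  step 12: ref 1 -> HIT, frames=[3,1,7] (faults so far: 7)
  Optimal total faults: 7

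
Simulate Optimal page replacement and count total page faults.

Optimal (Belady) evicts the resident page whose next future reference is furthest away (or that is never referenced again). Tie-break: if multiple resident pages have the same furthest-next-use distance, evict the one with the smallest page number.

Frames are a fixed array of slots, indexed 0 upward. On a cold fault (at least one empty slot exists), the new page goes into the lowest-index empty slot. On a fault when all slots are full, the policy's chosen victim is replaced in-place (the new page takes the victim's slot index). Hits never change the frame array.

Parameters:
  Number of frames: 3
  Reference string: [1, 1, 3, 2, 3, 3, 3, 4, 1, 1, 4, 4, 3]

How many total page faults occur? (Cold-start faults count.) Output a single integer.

Answer: 4

Derivation:
Step 0: ref 1 → FAULT, frames=[1,-,-]
Step 1: ref 1 → HIT, frames=[1,-,-]
Step 2: ref 3 → FAULT, frames=[1,3,-]
Step 3: ref 2 → FAULT, frames=[1,3,2]
Step 4: ref 3 → HIT, frames=[1,3,2]
Step 5: ref 3 → HIT, frames=[1,3,2]
Step 6: ref 3 → HIT, frames=[1,3,2]
Step 7: ref 4 → FAULT (evict 2), frames=[1,3,4]
Step 8: ref 1 → HIT, frames=[1,3,4]
Step 9: ref 1 → HIT, frames=[1,3,4]
Step 10: ref 4 → HIT, frames=[1,3,4]
Step 11: ref 4 → HIT, frames=[1,3,4]
Step 12: ref 3 → HIT, frames=[1,3,4]
Total faults: 4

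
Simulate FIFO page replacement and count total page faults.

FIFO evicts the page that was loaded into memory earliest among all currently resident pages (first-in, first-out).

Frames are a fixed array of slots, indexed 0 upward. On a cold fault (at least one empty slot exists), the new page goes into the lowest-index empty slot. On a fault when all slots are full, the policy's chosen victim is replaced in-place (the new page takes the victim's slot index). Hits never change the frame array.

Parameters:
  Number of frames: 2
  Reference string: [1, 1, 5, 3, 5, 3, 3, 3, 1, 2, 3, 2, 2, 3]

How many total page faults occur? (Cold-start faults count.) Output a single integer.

Step 0: ref 1 → FAULT, frames=[1,-]
Step 1: ref 1 → HIT, frames=[1,-]
Step 2: ref 5 → FAULT, frames=[1,5]
Step 3: ref 3 → FAULT (evict 1), frames=[3,5]
Step 4: ref 5 → HIT, frames=[3,5]
Step 5: ref 3 → HIT, frames=[3,5]
Step 6: ref 3 → HIT, frames=[3,5]
Step 7: ref 3 → HIT, frames=[3,5]
Step 8: ref 1 → FAULT (evict 5), frames=[3,1]
Step 9: ref 2 → FAULT (evict 3), frames=[2,1]
Step 10: ref 3 → FAULT (evict 1), frames=[2,3]
Step 11: ref 2 → HIT, frames=[2,3]
Step 12: ref 2 → HIT, frames=[2,3]
Step 13: ref 3 → HIT, frames=[2,3]
Total faults: 6

Answer: 6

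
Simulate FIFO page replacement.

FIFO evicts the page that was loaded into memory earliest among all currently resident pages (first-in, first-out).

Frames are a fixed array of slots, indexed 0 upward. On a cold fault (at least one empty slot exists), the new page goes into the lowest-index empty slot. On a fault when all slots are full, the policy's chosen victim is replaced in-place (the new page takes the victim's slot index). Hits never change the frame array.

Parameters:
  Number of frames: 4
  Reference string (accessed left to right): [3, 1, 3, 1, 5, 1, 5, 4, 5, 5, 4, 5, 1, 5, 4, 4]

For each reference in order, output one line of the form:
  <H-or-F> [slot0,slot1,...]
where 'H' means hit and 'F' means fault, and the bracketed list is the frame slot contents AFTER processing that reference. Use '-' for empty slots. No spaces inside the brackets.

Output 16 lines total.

F [3,-,-,-]
F [3,1,-,-]
H [3,1,-,-]
H [3,1,-,-]
F [3,1,5,-]
H [3,1,5,-]
H [3,1,5,-]
F [3,1,5,4]
H [3,1,5,4]
H [3,1,5,4]
H [3,1,5,4]
H [3,1,5,4]
H [3,1,5,4]
H [3,1,5,4]
H [3,1,5,4]
H [3,1,5,4]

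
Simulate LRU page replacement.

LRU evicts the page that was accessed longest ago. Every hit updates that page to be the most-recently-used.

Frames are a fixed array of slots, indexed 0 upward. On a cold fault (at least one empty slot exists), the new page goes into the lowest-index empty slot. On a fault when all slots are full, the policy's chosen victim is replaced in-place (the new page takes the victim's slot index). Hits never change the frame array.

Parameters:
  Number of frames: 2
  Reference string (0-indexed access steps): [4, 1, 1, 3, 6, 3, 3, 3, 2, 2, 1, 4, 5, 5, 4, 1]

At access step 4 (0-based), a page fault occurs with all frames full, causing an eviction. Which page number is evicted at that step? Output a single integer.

Answer: 1

Derivation:
Step 0: ref 4 -> FAULT, frames=[4,-]
Step 1: ref 1 -> FAULT, frames=[4,1]
Step 2: ref 1 -> HIT, frames=[4,1]
Step 3: ref 3 -> FAULT, evict 4, frames=[3,1]
Step 4: ref 6 -> FAULT, evict 1, frames=[3,6]
At step 4: evicted page 1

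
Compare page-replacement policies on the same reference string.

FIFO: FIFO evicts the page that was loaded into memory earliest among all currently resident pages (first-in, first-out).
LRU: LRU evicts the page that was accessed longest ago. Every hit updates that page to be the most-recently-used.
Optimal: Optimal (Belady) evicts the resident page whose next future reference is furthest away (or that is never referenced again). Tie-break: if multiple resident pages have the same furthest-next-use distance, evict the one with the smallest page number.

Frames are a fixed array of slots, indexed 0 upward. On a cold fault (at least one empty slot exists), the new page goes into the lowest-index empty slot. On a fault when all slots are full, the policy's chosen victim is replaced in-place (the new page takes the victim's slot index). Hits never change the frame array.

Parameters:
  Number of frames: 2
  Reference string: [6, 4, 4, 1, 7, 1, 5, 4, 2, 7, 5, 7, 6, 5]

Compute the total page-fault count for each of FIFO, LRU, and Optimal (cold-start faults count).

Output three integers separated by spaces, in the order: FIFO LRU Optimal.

Answer: 10 11 9

Derivation:
--- FIFO ---
  step 0: ref 6 -> FAULT, frames=[6,-] (faults so far: 1)
  step 1: ref 4 -> FAULT, frames=[6,4] (faults so far: 2)
  step 2: ref 4 -> HIT, frames=[6,4] (faults so far: 2)
  step 3: ref 1 -> FAULT, evict 6, frames=[1,4] (faults so far: 3)
  step 4: ref 7 -> FAULT, evict 4, frames=[1,7] (faults so far: 4)
  step 5: ref 1 -> HIT, frames=[1,7] (faults so far: 4)
  step 6: ref 5 -> FAULT, evict 1, frames=[5,7] (faults so far: 5)
  step 7: ref 4 -> FAULT, evict 7, frames=[5,4] (faults so far: 6)
  step 8: ref 2 -> FAULT, evict 5, frames=[2,4] (faults so far: 7)
  step 9: ref 7 -> FAULT, evict 4, frames=[2,7] (faults so far: 8)
  step 10: ref 5 -> FAULT, evict 2, frames=[5,7] (faults so far: 9)
  step 11: ref 7 -> HIT, frames=[5,7] (faults so far: 9)
  step 12: ref 6 -> FAULT, evict 7, frames=[5,6] (faults so far: 10)
  step 13: ref 5 -> HIT, frames=[5,6] (faults so far: 10)
  FIFO total faults: 10
--- LRU ---
  step 0: ref 6 -> FAULT, frames=[6,-] (faults so far: 1)
  step 1: ref 4 -> FAULT, frames=[6,4] (faults so far: 2)
  step 2: ref 4 -> HIT, frames=[6,4] (faults so far: 2)
  step 3: ref 1 -> FAULT, evict 6, frames=[1,4] (faults so far: 3)
  step 4: ref 7 -> FAULT, evict 4, frames=[1,7] (faults so far: 4)
  step 5: ref 1 -> HIT, frames=[1,7] (faults so far: 4)
  step 6: ref 5 -> FAULT, evict 7, frames=[1,5] (faults so far: 5)
  step 7: ref 4 -> FAULT, evict 1, frames=[4,5] (faults so far: 6)
  step 8: ref 2 -> FAULT, evict 5, frames=[4,2] (faults so far: 7)
  step 9: ref 7 -> FAULT, evict 4, frames=[7,2] (faults so far: 8)
  step 10: ref 5 -> FAULT, evict 2, frames=[7,5] (faults so far: 9)
  step 11: ref 7 -> HIT, frames=[7,5] (faults so far: 9)
  step 12: ref 6 -> FAULT, evict 5, frames=[7,6] (faults so far: 10)
  step 13: ref 5 -> FAULT, evict 7, frames=[5,6] (faults so far: 11)
  LRU total faults: 11
--- Optimal ---
  step 0: ref 6 -> FAULT, frames=[6,-] (faults so far: 1)
  step 1: ref 4 -> FAULT, frames=[6,4] (faults so far: 2)
  step 2: ref 4 -> HIT, frames=[6,4] (faults so far: 2)
  step 3: ref 1 -> FAULT, evict 6, frames=[1,4] (faults so far: 3)
  step 4: ref 7 -> FAULT, evict 4, frames=[1,7] (faults so far: 4)
  step 5: ref 1 -> HIT, frames=[1,7] (faults so far: 4)
  step 6: ref 5 -> FAULT, evict 1, frames=[5,7] (faults so far: 5)
  step 7: ref 4 -> FAULT, evict 5, frames=[4,7] (faults so far: 6)
  step 8: ref 2 -> FAULT, evict 4, frames=[2,7] (faults so far: 7)
  step 9: ref 7 -> HIT, frames=[2,7] (faults so far: 7)
  step 10: ref 5 -> FAULT, evict 2, frames=[5,7] (faults so far: 8)
  step 11: ref 7 -> HIT, frames=[5,7] (faults so far: 8)
  step 12: ref 6 -> FAULT, evict 7, frames=[5,6] (faults so far: 9)
  step 13: ref 5 -> HIT, frames=[5,6] (faults so far: 9)
  Optimal total faults: 9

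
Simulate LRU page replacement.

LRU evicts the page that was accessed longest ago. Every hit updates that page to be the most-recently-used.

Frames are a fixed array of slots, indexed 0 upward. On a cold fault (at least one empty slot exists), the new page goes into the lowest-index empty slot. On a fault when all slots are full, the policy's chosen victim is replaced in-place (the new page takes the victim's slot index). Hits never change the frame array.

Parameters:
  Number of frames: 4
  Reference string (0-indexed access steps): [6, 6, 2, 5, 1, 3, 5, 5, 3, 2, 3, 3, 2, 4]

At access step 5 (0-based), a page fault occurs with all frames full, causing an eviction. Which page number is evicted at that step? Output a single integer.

Step 0: ref 6 -> FAULT, frames=[6,-,-,-]
Step 1: ref 6 -> HIT, frames=[6,-,-,-]
Step 2: ref 2 -> FAULT, frames=[6,2,-,-]
Step 3: ref 5 -> FAULT, frames=[6,2,5,-]
Step 4: ref 1 -> FAULT, frames=[6,2,5,1]
Step 5: ref 3 -> FAULT, evict 6, frames=[3,2,5,1]
At step 5: evicted page 6

Answer: 6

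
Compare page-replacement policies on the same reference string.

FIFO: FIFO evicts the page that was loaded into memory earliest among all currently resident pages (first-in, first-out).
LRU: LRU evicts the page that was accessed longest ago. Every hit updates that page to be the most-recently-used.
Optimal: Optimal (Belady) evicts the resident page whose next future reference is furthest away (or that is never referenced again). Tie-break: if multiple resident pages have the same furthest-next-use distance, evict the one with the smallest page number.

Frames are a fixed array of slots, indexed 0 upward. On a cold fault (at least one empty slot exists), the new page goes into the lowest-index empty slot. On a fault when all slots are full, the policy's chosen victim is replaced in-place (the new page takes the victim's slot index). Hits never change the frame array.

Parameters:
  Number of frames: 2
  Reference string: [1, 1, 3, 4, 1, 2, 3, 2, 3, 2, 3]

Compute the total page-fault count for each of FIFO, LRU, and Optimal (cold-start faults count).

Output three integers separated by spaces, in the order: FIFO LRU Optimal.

--- FIFO ---
  step 0: ref 1 -> FAULT, frames=[1,-] (faults so far: 1)
  step 1: ref 1 -> HIT, frames=[1,-] (faults so far: 1)
  step 2: ref 3 -> FAULT, frames=[1,3] (faults so far: 2)
  step 3: ref 4 -> FAULT, evict 1, frames=[4,3] (faults so far: 3)
  step 4: ref 1 -> FAULT, evict 3, frames=[4,1] (faults so far: 4)
  step 5: ref 2 -> FAULT, evict 4, frames=[2,1] (faults so far: 5)
  step 6: ref 3 -> FAULT, evict 1, frames=[2,3] (faults so far: 6)
  step 7: ref 2 -> HIT, frames=[2,3] (faults so far: 6)
  step 8: ref 3 -> HIT, frames=[2,3] (faults so far: 6)
  step 9: ref 2 -> HIT, frames=[2,3] (faults so far: 6)
  step 10: ref 3 -> HIT, frames=[2,3] (faults so far: 6)
  FIFO total faults: 6
--- LRU ---
  step 0: ref 1 -> FAULT, frames=[1,-] (faults so far: 1)
  step 1: ref 1 -> HIT, frames=[1,-] (faults so far: 1)
  step 2: ref 3 -> FAULT, frames=[1,3] (faults so far: 2)
  step 3: ref 4 -> FAULT, evict 1, frames=[4,3] (faults so far: 3)
  step 4: ref 1 -> FAULT, evict 3, frames=[4,1] (faults so far: 4)
  step 5: ref 2 -> FAULT, evict 4, frames=[2,1] (faults so far: 5)
  step 6: ref 3 -> FAULT, evict 1, frames=[2,3] (faults so far: 6)
  step 7: ref 2 -> HIT, frames=[2,3] (faults so far: 6)
  step 8: ref 3 -> HIT, frames=[2,3] (faults so far: 6)
  step 9: ref 2 -> HIT, frames=[2,3] (faults so far: 6)
  step 10: ref 3 -> HIT, frames=[2,3] (faults so far: 6)
  LRU total faults: 6
--- Optimal ---
  step 0: ref 1 -> FAULT, frames=[1,-] (faults so far: 1)
  step 1: ref 1 -> HIT, frames=[1,-] (faults so far: 1)
  step 2: ref 3 -> FAULT, frames=[1,3] (faults so far: 2)
  step 3: ref 4 -> FAULT, evict 3, frames=[1,4] (faults so far: 3)
  step 4: ref 1 -> HIT, frames=[1,4] (faults so far: 3)
  step 5: ref 2 -> FAULT, evict 1, frames=[2,4] (faults so far: 4)
  step 6: ref 3 -> FAULT, evict 4, frames=[2,3] (faults so far: 5)
  step 7: ref 2 -> HIT, frames=[2,3] (faults so far: 5)
  step 8: ref 3 -> HIT, frames=[2,3] (faults so far: 5)
  step 9: ref 2 -> HIT, frames=[2,3] (faults so far: 5)
  step 10: ref 3 -> HIT, frames=[2,3] (faults so far: 5)
  Optimal total faults: 5

Answer: 6 6 5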